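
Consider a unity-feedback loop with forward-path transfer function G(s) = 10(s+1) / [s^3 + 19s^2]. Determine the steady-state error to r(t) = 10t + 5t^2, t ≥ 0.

19

The denominator has no term below 19s^2 — 2 poles at s=0, type 2. Taking each input component in turn:
  • 10t: tracked with zero error.
  • 5t^2: e_ss = 10/K_a with K_a=10/19 → 19.
Total e_ss = 19.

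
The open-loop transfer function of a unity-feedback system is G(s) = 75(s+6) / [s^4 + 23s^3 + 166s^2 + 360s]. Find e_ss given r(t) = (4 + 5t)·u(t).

Factoring s from the denominator leaves a polynomial with constant term 360, so the system is type 1. Treating each term separately:
  • 4: tracked with zero error.
  • 5t: e_ss = 5/K_v with K_v=1.25 → 4.
Total e_ss = 4.

4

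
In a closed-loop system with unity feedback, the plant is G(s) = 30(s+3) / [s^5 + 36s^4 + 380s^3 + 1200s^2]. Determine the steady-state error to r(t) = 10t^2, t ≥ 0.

The denominator has no term below 1200s^2 — 2 poles at s=0, type 2.
K_a = lim_{s→0} s^2·G(s) = 30·3 / 1200 = 0.075.
r(t) = 10t^2 gives R(s) = 20/s^3.
e_ss = 20/K_a = 20/0.075 = 800/3.

800/3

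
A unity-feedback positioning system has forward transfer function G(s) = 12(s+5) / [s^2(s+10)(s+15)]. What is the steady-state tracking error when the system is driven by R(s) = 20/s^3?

G(s) has two factors of s in the denominator, so the system is type 2.
K_a = lim_{s→0} s^2·G(s) = 12·5 / (10·15) = 0.4.
r(t) = 10t^2 gives R(s) = 20/s^3.
e_ss = 20/K_a = 20/0.4 = 50.

50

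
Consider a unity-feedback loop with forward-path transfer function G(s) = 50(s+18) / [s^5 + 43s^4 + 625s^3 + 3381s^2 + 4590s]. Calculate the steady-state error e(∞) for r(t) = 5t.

Lowest-order denominator term is 4590s, so the open loop has 1 pole at the origin → type 1 system.
K_v = lim_{s→0} s·G(s) = 50·18 / 4590 = 10/51.
e_ss = 5/K_v = 5/(10/51) = 25.5.

25.5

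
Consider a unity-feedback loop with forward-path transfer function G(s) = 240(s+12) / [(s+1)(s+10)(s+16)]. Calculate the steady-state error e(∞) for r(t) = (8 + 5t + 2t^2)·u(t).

The open loop has no poles at the origin → type 0 system. Taking each input component in turn:
  • 8: e_ss = 8/(1+K_p) with K_p=18 → 8/19.
  • 5t: a type-0 system cannot track it, e_ss → ∞.
  • 2t^2: a type-0 system cannot track it, e_ss → ∞.
The unbounded component dominates.

infinity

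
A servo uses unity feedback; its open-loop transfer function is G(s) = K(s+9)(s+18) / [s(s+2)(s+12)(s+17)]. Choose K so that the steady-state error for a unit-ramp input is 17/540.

System type = 1 (one pole at s=0).
K_v = lim_{s→0} s·G(s) = K·9·18 / (2·12·17) = (27/68)·K.
e_ss = 1/K_v = 17/540 ⇒ K_v = 540/17 ⇒ K = (540/17)/(27/68) = 80.

80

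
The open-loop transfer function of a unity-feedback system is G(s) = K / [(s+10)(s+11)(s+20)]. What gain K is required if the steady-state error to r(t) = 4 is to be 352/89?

25

No free integrators in G(s): this is a type 0 system.
K_p = lim_{s→0} G(s) = K / (10·11·20) = (1/2200)·K.
e_ss = 4/(1 + K_p) = 352/89 ⇒ 1 + (1/2200)·K = 89/88 ⇒ K = 25.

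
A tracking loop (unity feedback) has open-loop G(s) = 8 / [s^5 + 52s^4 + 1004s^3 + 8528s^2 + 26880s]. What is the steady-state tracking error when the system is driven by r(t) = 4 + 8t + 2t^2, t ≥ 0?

infinity

The denominator has no term below 26880s — 1 pole at s=0, type 1. Treating each term separately:
  • 4: tracked with zero error.
  • 8t: e_ss = 8/K_v with K_v=1/3360 → 26880.
  • 2t^2: a type-1 system cannot track it, e_ss → ∞.
The unbounded component dominates.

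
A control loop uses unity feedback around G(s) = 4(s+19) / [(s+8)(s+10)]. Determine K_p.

0.95

The open loop has no poles at the origin → type 0 system.
K_p = lim_{s→0} G(s) = 4·19 / (8·10) = 0.95.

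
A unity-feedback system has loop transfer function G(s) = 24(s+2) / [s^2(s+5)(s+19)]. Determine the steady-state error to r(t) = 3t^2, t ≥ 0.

11.875

G(s) has two factors of s in the denominator, so the system is type 2.
K_a = lim_{s→0} s^2·G(s) = 24·2 / (5·19) = 48/95.
r(t) = 3t^2 gives R(s) = 6/s^3.
e_ss = 6/K_a = 6/(48/95) = 11.875.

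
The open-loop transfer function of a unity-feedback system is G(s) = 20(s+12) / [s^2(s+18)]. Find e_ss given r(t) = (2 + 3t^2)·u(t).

The open loop has two poles at the origin → type 2 system. By superposition:
  • 2: tracked with zero error.
  • 3t^2: e_ss = 6/K_a with K_a=40/3 → 0.45.
Total e_ss = 0.45.

0.45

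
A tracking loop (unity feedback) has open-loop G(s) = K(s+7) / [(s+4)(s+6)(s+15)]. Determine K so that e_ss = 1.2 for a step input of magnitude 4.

The open loop has no poles at the origin → type 0 system.
K_p = lim_{s→0} G(s) = K·7 / (4·6·15) = (7/360)·K.
e_ss = 4/(1 + K_p) = 1.2 ⇒ 1 + (7/360)·K = 10/3 ⇒ K = 120.

120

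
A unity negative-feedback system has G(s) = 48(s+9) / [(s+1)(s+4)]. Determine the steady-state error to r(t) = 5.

No free integrators in G(s): this is a type 0 system.
K_p = lim_{s→0} G(s) = 48·9 / (1·4) = 108.
e_ss = 5/(1 + K_p) = 5/109.

5/109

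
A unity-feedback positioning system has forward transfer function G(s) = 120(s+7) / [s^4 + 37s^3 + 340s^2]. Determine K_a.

42/17

The denominator has no term below 340s^2 — 2 poles at s=0, type 2.
K_a = lim_{s→0} s^2·G(s) = 120·7 / 340 = 42/17.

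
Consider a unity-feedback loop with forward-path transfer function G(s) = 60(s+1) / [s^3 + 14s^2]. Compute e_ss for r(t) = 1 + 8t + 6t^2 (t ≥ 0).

2.8

Factoring s^2 from the denominator leaves a polynomial with constant term 14, so the system is type 2. Treating each term separately:
  • 1: tracked with zero error.
  • 8t: tracked with zero error.
  • 6t^2: e_ss = 12/K_a with K_a=30/7 → 2.8.
Total e_ss = 2.8.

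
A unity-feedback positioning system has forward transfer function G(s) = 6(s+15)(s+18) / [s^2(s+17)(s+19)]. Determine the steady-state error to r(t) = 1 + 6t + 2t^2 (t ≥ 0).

Two free integrators in G(s): this is a type 2 system. By superposition:
  • 1: tracked with zero error.
  • 6t: tracked with zero error.
  • 2t^2: e_ss = 4/K_a with K_a=1620/323 → 323/405.
Total e_ss = 323/405.

323/405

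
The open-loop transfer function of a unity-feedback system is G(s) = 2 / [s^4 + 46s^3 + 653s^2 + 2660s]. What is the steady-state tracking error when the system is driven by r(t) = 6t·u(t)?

7980

Factoring s from the denominator leaves a polynomial with constant term 2660, so the system is type 1.
K_v = lim_{s→0} s·G(s) = 2 / 2660 = 1/1330.
e_ss = 6/K_v = 6/(1/1330) = 7980.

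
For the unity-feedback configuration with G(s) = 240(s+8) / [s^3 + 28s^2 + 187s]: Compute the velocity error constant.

The denominator has no term below 187s — 1 pole at s=0, type 1.
K_v = lim_{s→0} s·G(s) = 240·8 / 187 = 1920/187.

1920/187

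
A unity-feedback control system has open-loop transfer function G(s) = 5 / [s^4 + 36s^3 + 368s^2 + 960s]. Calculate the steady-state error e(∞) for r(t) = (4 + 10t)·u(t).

1920

The denominator has no term below 960s — 1 pole at s=0, type 1. By superposition:
  • 4: tracked with zero error.
  • 10t: e_ss = 10/K_v with K_v=1/192 → 1920.
Total e_ss = 1920.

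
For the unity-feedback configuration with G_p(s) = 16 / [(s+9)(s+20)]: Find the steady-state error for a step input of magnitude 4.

System type = 0 (no poles at s=0).
K_p = lim_{s→0} G_p(s) = 16 / (9·20) = 4/45.
e_ss = 4/(1 + K_p) = 4/(49/45) = 180/49.

180/49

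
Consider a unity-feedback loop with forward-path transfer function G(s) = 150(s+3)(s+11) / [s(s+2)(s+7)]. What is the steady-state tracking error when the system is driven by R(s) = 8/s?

One free integrator in G(s): this is a type 1 system.
K_p = ∞ for a type-1 system; e_ss to a step is zero.

0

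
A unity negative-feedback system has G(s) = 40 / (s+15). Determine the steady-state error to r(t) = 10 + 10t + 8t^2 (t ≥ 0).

infinity

G(s) has no factors of s in the denominator, so the system is type 0. By superposition:
  • 10: e_ss = 10/(1+K_p) with K_p=8/3 → 30/11.
  • 10t: a type-0 system cannot track it, e_ss → ∞.
  • 8t^2: a type-0 system cannot track it, e_ss → ∞.
The unbounded component dominates.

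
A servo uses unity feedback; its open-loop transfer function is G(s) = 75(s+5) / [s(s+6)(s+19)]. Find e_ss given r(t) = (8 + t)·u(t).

One free integrator in G(s): this is a type 1 system. By superposition:
  • 8: tracked with zero error.
  • t: e_ss = 1/K_v with K_v=125/38 → 0.304.
Total e_ss = 0.304.

0.304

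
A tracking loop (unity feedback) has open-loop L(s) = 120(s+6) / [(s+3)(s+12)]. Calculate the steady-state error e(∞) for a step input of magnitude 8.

No free integrators in L(s): this is a type 0 system.
K_p = lim_{s→0} L(s) = 120·6 / (3·12) = 20.
e_ss = 8/(1 + K_p) = 8/21.

8/21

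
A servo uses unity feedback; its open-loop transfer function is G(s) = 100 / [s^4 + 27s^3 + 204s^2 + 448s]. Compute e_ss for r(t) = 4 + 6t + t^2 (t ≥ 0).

infinity

Factoring s from the denominator leaves a polynomial with constant term 448, so the system is type 1. By superposition:
  • 4: tracked with zero error.
  • 6t: e_ss = 6/K_v with K_v=25/112 → 26.88.
  • t^2: a type-1 system cannot track it, e_ss → ∞.
The unbounded component dominates.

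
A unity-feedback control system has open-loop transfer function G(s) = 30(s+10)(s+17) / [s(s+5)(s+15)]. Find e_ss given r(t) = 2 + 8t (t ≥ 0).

2/17

System type = 1 (one pole at s=0). Treating each term separately:
  • 2: tracked with zero error.
  • 8t: e_ss = 8/K_v with K_v=68 → 2/17.
Total e_ss = 2/17.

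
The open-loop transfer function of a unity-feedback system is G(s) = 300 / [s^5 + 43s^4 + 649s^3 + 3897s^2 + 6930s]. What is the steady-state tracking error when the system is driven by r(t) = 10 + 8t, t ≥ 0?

184.8

The denominator has no term below 6930s — 1 pole at s=0, type 1. By superposition:
  • 10: tracked with zero error.
  • 8t: e_ss = 8/K_v with K_v=10/231 → 184.8.
Total e_ss = 184.8.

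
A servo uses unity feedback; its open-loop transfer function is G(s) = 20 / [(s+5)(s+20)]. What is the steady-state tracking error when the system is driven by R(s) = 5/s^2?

infinity

System type = 0 (no poles at s=0).
K_v = lim_{s→0} s·G(s) = 0; the steady-state error to this ramp input grows without bound.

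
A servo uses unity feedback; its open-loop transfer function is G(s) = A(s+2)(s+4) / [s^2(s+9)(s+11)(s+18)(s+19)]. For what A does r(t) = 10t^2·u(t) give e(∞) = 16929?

5

G(s) has two factors of s in the denominator, so the system is type 2.
K_a = lim_{s→0} s^2·G(s) = A·2·4 / (9·11·18·19) = (4/16929)·A.
e_ss = 20/K_a = 16929 ⇒ K_a = 20/16929 ⇒ A = (20/16929)/(4/16929) = 5.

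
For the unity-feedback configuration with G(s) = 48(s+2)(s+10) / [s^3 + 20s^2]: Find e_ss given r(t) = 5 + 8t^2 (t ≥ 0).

1/3

Lowest-order denominator term is 20s^2, so the open loop has 2 poles at the origin → type 2 system. Treating each term separately:
  • 5: tracked with zero error.
  • 8t^2: e_ss = 16/K_a with K_a=48 → 1/3.
Total e_ss = 1/3.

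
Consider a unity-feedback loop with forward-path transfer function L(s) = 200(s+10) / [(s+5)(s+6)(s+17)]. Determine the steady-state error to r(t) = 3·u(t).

No free integrators in L(s): this is a type 0 system.
K_p = lim_{s→0} L(s) = 200·10 / (5·6·17) = 200/51.
e_ss = 3/(1 + K_p) = 3/(251/51) = 153/251.

153/251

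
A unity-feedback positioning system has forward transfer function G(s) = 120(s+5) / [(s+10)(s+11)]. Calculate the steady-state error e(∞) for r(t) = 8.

The open loop has no poles at the origin → type 0 system.
K_p = lim_{s→0} G(s) = 120·5 / (10·11) = 60/11.
e_ss = 8/(1 + K_p) = 8/(71/11) = 88/71.

88/71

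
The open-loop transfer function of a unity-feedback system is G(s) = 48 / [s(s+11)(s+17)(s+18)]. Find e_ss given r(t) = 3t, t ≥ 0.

The open loop has one pole at the origin → type 1 system.
K_v = lim_{s→0} s·G(s) = 48 / (11·17·18) = 8/561.
e_ss = 3/K_v = 3/(8/561) = 210.375.

210.375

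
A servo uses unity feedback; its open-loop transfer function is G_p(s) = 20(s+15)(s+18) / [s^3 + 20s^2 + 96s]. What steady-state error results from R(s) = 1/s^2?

4/225

Lowest-order denominator term is 96s, so the open loop has 1 pole at the origin → type 1 system.
K_v = lim_{s→0} s·G_p(s) = 20·15·18 / 96 = 56.25.
e_ss = 1/K_v = 1/56.25 = 4/225.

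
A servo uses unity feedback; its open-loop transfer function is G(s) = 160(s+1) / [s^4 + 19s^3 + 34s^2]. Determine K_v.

infinity

K_v = lim_{s→0} s·G(s); with 2 poles at the origin the limit diverges, so K_v = ∞.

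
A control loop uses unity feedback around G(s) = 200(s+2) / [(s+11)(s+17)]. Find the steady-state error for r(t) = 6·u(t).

1122/587

The open loop has no poles at the origin → type 0 system.
K_p = lim_{s→0} G(s) = 200·2 / (11·17) = 400/187.
e_ss = 6/(1 + K_p) = 6/(587/187) = 1122/587.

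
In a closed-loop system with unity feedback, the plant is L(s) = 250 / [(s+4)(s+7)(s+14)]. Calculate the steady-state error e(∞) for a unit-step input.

196/321

The open loop has no poles at the origin → type 0 system.
K_p = lim_{s→0} L(s) = 250 / (4·7·14) = 125/196.
e_ss = 1/(1 + K_p) = 1/(321/196) = 196/321.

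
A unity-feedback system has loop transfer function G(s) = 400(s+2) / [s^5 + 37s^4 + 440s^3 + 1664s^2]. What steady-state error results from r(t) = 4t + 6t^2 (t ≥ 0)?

The denominator has no term below 1664s^2 — 2 poles at s=0, type 2. Treating each term separately:
  • 4t: tracked with zero error.
  • 6t^2: e_ss = 12/K_a with K_a=25/52 → 24.96.
Total e_ss = 24.96.

24.96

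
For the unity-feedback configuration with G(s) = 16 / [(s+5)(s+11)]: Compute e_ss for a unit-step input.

System type = 0 (no poles at s=0).
K_p = lim_{s→0} G(s) = 16 / (5·11) = 16/55.
e_ss = 1/(1 + K_p) = 1/(71/55) = 55/71.

55/71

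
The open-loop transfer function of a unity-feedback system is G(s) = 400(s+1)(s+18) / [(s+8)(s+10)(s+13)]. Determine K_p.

90/13

The open loop has no poles at the origin → type 0 system.
K_p = lim_{s→0} G(s) = 400·1·18 / (8·10·13) = 90/13.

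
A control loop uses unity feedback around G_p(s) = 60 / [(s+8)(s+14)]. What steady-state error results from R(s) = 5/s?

G_p(s) has no factors of s in the denominator, so the system is type 0.
K_p = lim_{s→0} G_p(s) = 60 / (8·14) = 15/28.
e_ss = 5/(1 + K_p) = 5/(43/28) = 140/43.

140/43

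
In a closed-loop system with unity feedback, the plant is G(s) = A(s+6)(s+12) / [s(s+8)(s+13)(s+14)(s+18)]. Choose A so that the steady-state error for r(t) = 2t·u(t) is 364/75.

One free integrator in G(s): this is a type 1 system.
K_v = lim_{s→0} s·G(s) = A·6·12 / (8·13·14·18) = (1/364)·A.
e_ss = 2/K_v = 364/75 ⇒ K_v = 75/182 ⇒ A = (75/182)/(1/364) = 150.

150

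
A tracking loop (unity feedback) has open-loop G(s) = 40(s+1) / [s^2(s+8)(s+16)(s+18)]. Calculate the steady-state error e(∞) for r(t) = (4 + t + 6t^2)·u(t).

The open loop has two poles at the origin → type 2 system. By superposition:
  • 4: tracked with zero error.
  • t: tracked with zero error.
  • 6t^2: e_ss = 12/K_a with K_a=5/288 → 691.2.
Total e_ss = 691.2.

691.2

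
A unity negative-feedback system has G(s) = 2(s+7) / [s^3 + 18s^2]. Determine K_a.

Lowest-order denominator term is 18s^2, so the open loop has 2 poles at the origin → type 2 system.
K_a = lim_{s→0} s^2·G(s) = 2·7 / 18 = 7/9.

7/9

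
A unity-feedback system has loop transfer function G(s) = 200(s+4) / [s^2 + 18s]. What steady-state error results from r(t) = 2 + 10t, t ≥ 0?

0.225

The denominator has no term below 18s — 1 pole at s=0, type 1. Treating each term separately:
  • 2: tracked with zero error.
  • 10t: e_ss = 10/K_v with K_v=400/9 → 0.225.
Total e_ss = 0.225.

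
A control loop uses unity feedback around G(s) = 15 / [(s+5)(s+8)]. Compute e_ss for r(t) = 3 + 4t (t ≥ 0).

The open loop has no poles at the origin → type 0 system. Taking each input component in turn:
  • 3: e_ss = 3/(1+K_p) with K_p=0.375 → 24/11.
  • 4t: a type-0 system cannot track it, e_ss → ∞.
The unbounded component dominates.

infinity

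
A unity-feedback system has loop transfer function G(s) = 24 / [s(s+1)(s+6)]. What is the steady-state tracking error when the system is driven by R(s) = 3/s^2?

The open loop has one pole at the origin → type 1 system.
K_v = lim_{s→0} s·G(s) = 24 / (1·6) = 4.
e_ss = 3/K_v = 3/4 = 0.75.

0.75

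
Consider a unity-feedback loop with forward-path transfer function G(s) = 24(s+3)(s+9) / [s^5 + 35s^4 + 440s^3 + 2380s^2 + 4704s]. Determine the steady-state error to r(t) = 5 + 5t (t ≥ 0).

980/27

Lowest-order denominator term is 4704s, so the open loop has 1 pole at the origin → type 1 system. Taking each input component in turn:
  • 5: tracked with zero error.
  • 5t: e_ss = 5/K_v with K_v=27/196 → 980/27.
Total e_ss = 980/27.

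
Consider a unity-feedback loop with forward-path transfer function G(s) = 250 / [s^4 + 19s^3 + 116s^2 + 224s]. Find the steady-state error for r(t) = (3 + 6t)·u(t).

5.376

The denominator has no term below 224s — 1 pole at s=0, type 1. By superposition:
  • 3: tracked with zero error.
  • 6t: e_ss = 6/K_v with K_v=125/112 → 5.376.
Total e_ss = 5.376.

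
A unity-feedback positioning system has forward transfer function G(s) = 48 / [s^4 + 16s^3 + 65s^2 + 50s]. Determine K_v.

0.96

Factoring s from the denominator leaves a polynomial with constant term 50, so the system is type 1.
K_v = lim_{s→0} s·G(s) = 48 / 50 = 0.96.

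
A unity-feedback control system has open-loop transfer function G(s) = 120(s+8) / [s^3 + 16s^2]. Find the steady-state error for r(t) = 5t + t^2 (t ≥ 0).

1/30

Lowest-order denominator term is 16s^2, so the open loop has 2 poles at the origin → type 2 system. Taking each input component in turn:
  • 5t: tracked with zero error.
  • t^2: e_ss = 2/K_a with K_a=60 → 1/30.
Total e_ss = 1/30.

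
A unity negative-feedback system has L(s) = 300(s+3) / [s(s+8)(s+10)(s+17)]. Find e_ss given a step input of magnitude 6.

System type = 1 (one pole at s=0).
K_p = ∞ for a type-1 system; e_ss to a step is zero.

0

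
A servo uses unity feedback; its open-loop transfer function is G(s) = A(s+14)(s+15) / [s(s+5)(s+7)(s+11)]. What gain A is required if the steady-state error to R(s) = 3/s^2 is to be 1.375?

4

One free integrator in G(s): this is a type 1 system.
K_v = lim_{s→0} s·G(s) = A·14·15 / (5·7·11) = (6/11)·A.
e_ss = 3/K_v = 1.375 ⇒ K_v = 24/11 ⇒ A = (24/11)/(6/11) = 4.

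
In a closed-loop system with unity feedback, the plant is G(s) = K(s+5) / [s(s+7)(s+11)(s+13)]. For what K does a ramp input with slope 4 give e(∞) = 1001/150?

120

System type = 1 (one pole at s=0).
K_v = lim_{s→0} s·G(s) = K·5 / (7·11·13) = (5/1001)·K.
e_ss = 4/K_v = 1001/150 ⇒ K_v = 600/1001 ⇒ K = (600/1001)/(5/1001) = 120.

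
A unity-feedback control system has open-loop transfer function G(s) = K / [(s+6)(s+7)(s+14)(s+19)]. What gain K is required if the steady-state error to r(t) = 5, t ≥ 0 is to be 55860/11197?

25

The open loop has no poles at the origin → type 0 system.
K_p = lim_{s→0} G(s) = K / (6·7·14·19) = (1/11172)·K.
e_ss = 5/(1 + K_p) = 55860/11197 ⇒ 1 + (1/11172)·K = 11197/11172 ⇒ K = 25.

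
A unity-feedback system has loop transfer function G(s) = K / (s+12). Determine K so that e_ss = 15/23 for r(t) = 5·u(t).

The open loop has no poles at the origin → type 0 system.
K_p = lim_{s→0} G(s) = K / (12) = (1/12)·K.
e_ss = 5/(1 + K_p) = 15/23 ⇒ 1 + (1/12)·K = 23/3 ⇒ K = 80.

80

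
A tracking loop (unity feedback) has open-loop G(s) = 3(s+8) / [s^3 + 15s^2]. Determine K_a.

Factoring s^2 from the denominator leaves a polynomial with constant term 15, so the system is type 2.
K_a = lim_{s→0} s^2·G(s) = 3·8 / 15 = 1.6.

1.6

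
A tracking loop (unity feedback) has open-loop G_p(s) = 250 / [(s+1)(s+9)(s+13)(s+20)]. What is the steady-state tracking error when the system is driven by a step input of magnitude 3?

702/259

No free integrators in G_p(s): this is a type 0 system.
K_p = lim_{s→0} G_p(s) = 250 / (1·9·13·20) = 25/234.
e_ss = 3/(1 + K_p) = 3/(259/234) = 702/259.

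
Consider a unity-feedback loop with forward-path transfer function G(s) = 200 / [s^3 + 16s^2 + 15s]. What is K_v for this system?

The denominator has no term below 15s — 1 pole at s=0, type 1.
K_v = lim_{s→0} s·G(s) = 200 / 15 = 40/3.

40/3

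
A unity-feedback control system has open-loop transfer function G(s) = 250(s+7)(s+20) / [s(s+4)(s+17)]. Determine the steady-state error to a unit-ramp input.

The open loop has one pole at the origin → type 1 system.
K_v = lim_{s→0} s·G(s) = 250·7·20 / (4·17) = 8750/17.
e_ss = 1/K_v = 1/(8750/17) = 17/8750.

17/8750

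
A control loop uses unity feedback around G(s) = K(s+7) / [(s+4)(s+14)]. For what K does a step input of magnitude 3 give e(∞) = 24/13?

G(s) has no factors of s in the denominator, so the system is type 0.
K_p = lim_{s→0} G(s) = K·7 / (4·14) = 0.125·K.
e_ss = 3/(1 + K_p) = 24/13 ⇒ 1 + 0.125·K = 1.625 ⇒ K = 5.

5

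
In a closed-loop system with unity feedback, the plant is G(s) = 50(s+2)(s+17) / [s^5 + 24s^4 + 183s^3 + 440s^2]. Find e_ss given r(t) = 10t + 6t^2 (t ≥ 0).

264/85

Lowest-order denominator term is 440s^2, so the open loop has 2 poles at the origin → type 2 system. Taking each input component in turn:
  • 10t: tracked with zero error.
  • 6t^2: e_ss = 12/K_a with K_a=85/22 → 264/85.
Total e_ss = 264/85.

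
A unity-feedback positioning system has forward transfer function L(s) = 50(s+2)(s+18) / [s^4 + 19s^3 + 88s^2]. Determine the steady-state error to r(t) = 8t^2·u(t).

The denominator has no term below 88s^2 — 2 poles at s=0, type 2.
K_a = lim_{s→0} s^2·L(s) = 50·2·18 / 88 = 225/11.
r(t) = 8t^2 gives R(s) = 16/s^3.
e_ss = 16/K_a = 16/(225/11) = 176/225.

176/225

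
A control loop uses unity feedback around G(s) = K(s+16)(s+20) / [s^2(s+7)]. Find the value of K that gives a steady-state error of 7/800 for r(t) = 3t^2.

15

The open loop has two poles at the origin → type 2 system.
K_a = lim_{s→0} s^2·G(s) = K·16·20 / (7) = (320/7)·K.
e_ss = 6/K_a = 7/800 ⇒ K_a = 4800/7 ⇒ K = (4800/7)/(320/7) = 15.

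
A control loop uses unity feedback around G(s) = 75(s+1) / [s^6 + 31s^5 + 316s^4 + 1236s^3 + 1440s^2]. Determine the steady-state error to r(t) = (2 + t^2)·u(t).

38.4

The denominator has no term below 1440s^2 — 2 poles at s=0, type 2. By superposition:
  • 2: tracked with zero error.
  • t^2: e_ss = 2/K_a with K_a=5/96 → 38.4.
Total e_ss = 38.4.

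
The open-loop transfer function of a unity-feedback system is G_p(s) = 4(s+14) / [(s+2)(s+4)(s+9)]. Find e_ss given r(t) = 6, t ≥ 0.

3.375

The open loop has no poles at the origin → type 0 system.
K_p = lim_{s→0} G_p(s) = 4·14 / (2·4·9) = 7/9.
e_ss = 6/(1 + K_p) = 6/(16/9) = 3.375.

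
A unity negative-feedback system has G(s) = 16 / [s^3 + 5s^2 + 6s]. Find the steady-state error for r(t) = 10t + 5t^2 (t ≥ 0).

infinity

Factoring s from the denominator leaves a polynomial with constant term 6, so the system is type 1. Treating each term separately:
  • 10t: e_ss = 10/K_v with K_v=8/3 → 3.75.
  • 5t^2: a type-1 system cannot track it, e_ss → ∞.
The unbounded component dominates.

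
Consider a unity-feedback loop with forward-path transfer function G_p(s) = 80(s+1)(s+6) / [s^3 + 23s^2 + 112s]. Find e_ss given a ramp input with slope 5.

Lowest-order denominator term is 112s, so the open loop has 1 pole at the origin → type 1 system.
K_v = lim_{s→0} s·G_p(s) = 80·1·6 / 112 = 30/7.
e_ss = 5/K_v = 5/(30/7) = 7/6.

7/6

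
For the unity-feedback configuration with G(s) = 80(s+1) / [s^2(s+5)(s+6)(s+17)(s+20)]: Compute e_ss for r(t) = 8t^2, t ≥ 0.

System type = 2 (two poles at s=0).
K_a = lim_{s→0} s^2·G(s) = 80·1 / (5·6·17·20) = 2/255.
r(t) = 8t^2 gives R(s) = 16/s^3.
e_ss = 16/K_a = 16/(2/255) = 2040.

2040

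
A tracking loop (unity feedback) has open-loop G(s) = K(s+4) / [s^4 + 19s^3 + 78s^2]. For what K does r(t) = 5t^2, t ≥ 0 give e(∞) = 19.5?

10

Lowest-order denominator term is 78s^2, so the open loop has 2 poles at the origin → type 2 system.
K_a = lim_{s→0} s^2·G(s) = K·4 / 78 = (2/39)·K.
e_ss = 10/K_a = 19.5 ⇒ K_a = 20/39 ⇒ K = (20/39)/(2/39) = 10.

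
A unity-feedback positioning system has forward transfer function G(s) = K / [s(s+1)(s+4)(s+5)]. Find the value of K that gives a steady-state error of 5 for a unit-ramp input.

4

System type = 1 (one pole at s=0).
K_v = lim_{s→0} s·G(s) = K / (1·4·5) = 0.05·K.
e_ss = 1/K_v = 5 ⇒ K_v = 0.2 ⇒ K = 0.2/0.05 = 4.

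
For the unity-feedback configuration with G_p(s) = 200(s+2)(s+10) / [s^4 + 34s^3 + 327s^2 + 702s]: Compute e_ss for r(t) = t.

0.1755

Lowest-order denominator term is 702s, so the open loop has 1 pole at the origin → type 1 system.
K_v = lim_{s→0} s·G_p(s) = 200·2·10 / 702 = 2000/351.
e_ss = 1/K_v = 1/(2000/351) = 0.1755.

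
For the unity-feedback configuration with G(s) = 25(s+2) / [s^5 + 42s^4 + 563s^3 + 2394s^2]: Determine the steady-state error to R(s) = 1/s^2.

0

Factoring s^2 from the denominator leaves a polynomial with constant term 2394, so the system is type 2.
K_v = ∞ for a type-2 system; e_ss to a ramp is zero.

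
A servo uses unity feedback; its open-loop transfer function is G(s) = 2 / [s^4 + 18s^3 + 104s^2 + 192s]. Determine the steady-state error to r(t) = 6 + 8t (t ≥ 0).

768

Lowest-order denominator term is 192s, so the open loop has 1 pole at the origin → type 1 system. Treating each term separately:
  • 6: tracked with zero error.
  • 8t: e_ss = 8/K_v with K_v=1/96 → 768.
Total e_ss = 768.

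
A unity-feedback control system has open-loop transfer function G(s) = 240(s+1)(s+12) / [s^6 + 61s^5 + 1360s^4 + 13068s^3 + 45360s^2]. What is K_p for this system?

K_p = lim_{s→0} G(s); with 2 poles at the origin the limit diverges, so K_p = ∞.

infinity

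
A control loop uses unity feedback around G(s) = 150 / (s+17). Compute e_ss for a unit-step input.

17/167

No free integrators in G(s): this is a type 0 system.
K_p = lim_{s→0} G(s) = 150 / (17) = 150/17.
e_ss = 1/(1 + K_p) = 1/(167/17) = 17/167.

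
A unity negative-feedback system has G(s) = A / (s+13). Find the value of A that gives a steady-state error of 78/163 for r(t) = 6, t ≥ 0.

G(s) has no factors of s in the denominator, so the system is type 0.
K_p = lim_{s→0} G(s) = A / (13) = (1/13)·A.
e_ss = 6/(1 + K_p) = 78/163 ⇒ 1 + (1/13)·A = 163/13 ⇒ A = 150.

150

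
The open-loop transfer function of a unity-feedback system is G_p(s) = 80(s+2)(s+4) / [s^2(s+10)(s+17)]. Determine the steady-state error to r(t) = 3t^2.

The open loop has two poles at the origin → type 2 system.
K_a = lim_{s→0} s^2·G_p(s) = 80·2·4 / (10·17) = 64/17.
r(t) = 3t^2 gives R(s) = 6/s^3.
e_ss = 6/K_a = 6/(64/17) = 51/32.

51/32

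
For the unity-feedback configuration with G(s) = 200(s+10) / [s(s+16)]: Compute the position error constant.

K_p = lim_{s→0} G(s); with 1 pole at the origin the limit diverges, so K_p = ∞.

infinity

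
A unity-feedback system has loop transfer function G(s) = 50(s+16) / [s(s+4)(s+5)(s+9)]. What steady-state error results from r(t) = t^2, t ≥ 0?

One free integrator in G(s): this is a type 1 system.
For a type-1 system K_a = 0, so e_ss to a parabolic input is unbounded.

infinity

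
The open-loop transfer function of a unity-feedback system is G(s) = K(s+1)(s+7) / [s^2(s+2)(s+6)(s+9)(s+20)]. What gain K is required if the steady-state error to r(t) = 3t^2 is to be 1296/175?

250

System type = 2 (two poles at s=0).
K_a = lim_{s→0} s^2·G(s) = K·1·7 / (2·6·9·20) = (7/2160)·K.
e_ss = 6/K_a = 1296/175 ⇒ K_a = 175/216 ⇒ K = (175/216)/(7/2160) = 250.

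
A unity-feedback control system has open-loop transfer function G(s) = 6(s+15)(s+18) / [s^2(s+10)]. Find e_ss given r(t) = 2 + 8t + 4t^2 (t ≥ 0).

G(s) has two factors of s in the denominator, so the system is type 2. By superposition:
  • 2: tracked with zero error.
  • 8t: tracked with zero error.
  • 4t^2: e_ss = 8/K_a with K_a=162 → 4/81.
Total e_ss = 4/81.

4/81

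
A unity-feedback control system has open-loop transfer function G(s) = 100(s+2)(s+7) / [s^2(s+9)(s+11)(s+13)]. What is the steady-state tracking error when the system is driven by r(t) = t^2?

1287/700

G(s) has two factors of s in the denominator, so the system is type 2.
K_a = lim_{s→0} s^2·G(s) = 100·2·7 / (9·11·13) = 1400/1287.
r(t) = t^2 gives R(s) = 2/s^3.
e_ss = 2/K_a = 2/(1400/1287) = 1287/700.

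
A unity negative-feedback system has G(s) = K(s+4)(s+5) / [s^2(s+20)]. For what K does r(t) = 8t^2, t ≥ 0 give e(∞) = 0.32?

The open loop has two poles at the origin → type 2 system.
K_a = lim_{s→0} s^2·G(s) = K·4·5 / (20) = 1·K.
e_ss = 16/K_a = 0.32 ⇒ K_a = 50 ⇒ K = 50/1 = 50.

50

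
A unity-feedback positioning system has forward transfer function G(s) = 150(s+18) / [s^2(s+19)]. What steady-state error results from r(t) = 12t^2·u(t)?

G(s) has two factors of s in the denominator, so the system is type 2.
K_a = lim_{s→0} s^2·G(s) = 150·18 / (19) = 2700/19.
r(t) = 12t^2 gives R(s) = 24/s^3.
e_ss = 24/K_a = 24/(2700/19) = 38/225.

38/225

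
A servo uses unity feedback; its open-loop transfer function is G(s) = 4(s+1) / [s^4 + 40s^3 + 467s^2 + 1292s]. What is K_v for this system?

Lowest-order denominator term is 1292s, so the open loop has 1 pole at the origin → type 1 system.
K_v = lim_{s→0} s·G(s) = 4·1 / 1292 = 1/323.

1/323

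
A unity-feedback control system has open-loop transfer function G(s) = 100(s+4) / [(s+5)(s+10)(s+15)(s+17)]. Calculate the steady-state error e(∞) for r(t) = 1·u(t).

The open loop has no poles at the origin → type 0 system.
K_p = lim_{s→0} G(s) = 100·4 / (5·10·15·17) = 8/255.
e_ss = 1/(1 + K_p) = 1/(263/255) = 255/263.

255/263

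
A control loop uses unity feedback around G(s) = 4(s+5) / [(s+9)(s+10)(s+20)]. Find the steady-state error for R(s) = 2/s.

G(s) has no factors of s in the denominator, so the system is type 0.
K_p = lim_{s→0} G(s) = 4·5 / (9·10·20) = 1/90.
e_ss = 2/(1 + K_p) = 2/(91/90) = 180/91.

180/91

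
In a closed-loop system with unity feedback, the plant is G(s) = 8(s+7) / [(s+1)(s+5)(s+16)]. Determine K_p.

0.7

No free integrators in G(s): this is a type 0 system.
K_p = lim_{s→0} G(s) = 8·7 / (1·5·16) = 0.7.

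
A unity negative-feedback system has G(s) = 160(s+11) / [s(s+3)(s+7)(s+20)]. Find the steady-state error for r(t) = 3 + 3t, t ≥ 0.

One free integrator in G(s): this is a type 1 system. Taking each input component in turn:
  • 3: tracked with zero error.
  • 3t: e_ss = 3/K_v with K_v=88/21 → 63/88.
Total e_ss = 63/88.

63/88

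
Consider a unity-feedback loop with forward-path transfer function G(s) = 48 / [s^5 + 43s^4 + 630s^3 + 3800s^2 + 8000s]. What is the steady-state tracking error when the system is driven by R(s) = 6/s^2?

Lowest-order denominator term is 8000s, so the open loop has 1 pole at the origin → type 1 system.
K_v = lim_{s→0} s·G(s) = 48 / 8000 = 0.006.
e_ss = 6/K_v = 6/0.006 = 1000.

1000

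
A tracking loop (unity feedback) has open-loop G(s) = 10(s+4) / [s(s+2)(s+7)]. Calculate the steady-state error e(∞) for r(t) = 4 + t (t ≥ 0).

0.35

One free integrator in G(s): this is a type 1 system. By superposition:
  • 4: tracked with zero error.
  • t: e_ss = 1/K_v with K_v=20/7 → 0.35.
Total e_ss = 0.35.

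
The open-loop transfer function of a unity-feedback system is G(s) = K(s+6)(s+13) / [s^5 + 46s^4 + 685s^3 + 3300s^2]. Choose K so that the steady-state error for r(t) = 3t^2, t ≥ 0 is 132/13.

25

Factoring s^2 from the denominator leaves a polynomial with constant term 3300, so the system is type 2.
K_a = lim_{s→0} s^2·G(s) = K·6·13 / 3300 = (13/550)·K.
e_ss = 6/K_a = 132/13 ⇒ K_a = 13/22 ⇒ K = (13/22)/(13/550) = 25.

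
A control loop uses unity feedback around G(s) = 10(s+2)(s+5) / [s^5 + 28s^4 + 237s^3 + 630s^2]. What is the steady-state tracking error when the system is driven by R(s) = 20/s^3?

The denominator has no term below 630s^2 — 2 poles at s=0, type 2.
K_a = lim_{s→0} s^2·G(s) = 10·2·5 / 630 = 10/63.
r(t) = 10t^2 gives R(s) = 20/s^3.
e_ss = 20/K_a = 20/(10/63) = 126.

126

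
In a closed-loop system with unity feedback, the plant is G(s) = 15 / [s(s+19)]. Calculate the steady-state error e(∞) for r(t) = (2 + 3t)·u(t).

3.8

System type = 1 (one pole at s=0). Taking each input component in turn:
  • 2: tracked with zero error.
  • 3t: e_ss = 3/K_v with K_v=15/19 → 3.8.
Total e_ss = 3.8.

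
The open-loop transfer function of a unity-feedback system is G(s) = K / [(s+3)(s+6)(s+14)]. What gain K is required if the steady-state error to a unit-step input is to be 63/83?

80

System type = 0 (no poles at s=0).
K_p = lim_{s→0} G(s) = K / (3·6·14) = (1/252)·K.
e_ss = 1/(1 + K_p) = 63/83 ⇒ 1 + (1/252)·K = 83/63 ⇒ K = 80.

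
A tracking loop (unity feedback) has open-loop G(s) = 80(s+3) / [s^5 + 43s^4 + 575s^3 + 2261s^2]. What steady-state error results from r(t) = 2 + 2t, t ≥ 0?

0

Lowest-order denominator term is 2261s^2, so the open loop has 2 poles at the origin → type 2 system. Treating each term separately:
  • 2: tracked with zero error.
  • 2t: tracked with zero error.
Total e_ss = 0.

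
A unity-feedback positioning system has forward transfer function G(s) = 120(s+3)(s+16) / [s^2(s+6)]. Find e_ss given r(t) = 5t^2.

The open loop has two poles at the origin → type 2 system.
K_a = lim_{s→0} s^2·G(s) = 120·3·16 / (6) = 960.
r(t) = 5t^2 gives R(s) = 10/s^3.
e_ss = 10/K_a = 10/960 = 1/96.

1/96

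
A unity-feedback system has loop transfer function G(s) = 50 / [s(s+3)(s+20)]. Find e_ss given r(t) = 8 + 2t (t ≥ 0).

System type = 1 (one pole at s=0). By superposition:
  • 8: tracked with zero error.
  • 2t: e_ss = 2/K_v with K_v=5/6 → 2.4.
Total e_ss = 2.4.

2.4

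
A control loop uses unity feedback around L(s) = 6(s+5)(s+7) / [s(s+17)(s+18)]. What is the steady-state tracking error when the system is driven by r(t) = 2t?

102/35

The open loop has one pole at the origin → type 1 system.
K_v = lim_{s→0} s·L(s) = 6·5·7 / (17·18) = 35/51.
e_ss = 2/K_v = 2/(35/51) = 102/35.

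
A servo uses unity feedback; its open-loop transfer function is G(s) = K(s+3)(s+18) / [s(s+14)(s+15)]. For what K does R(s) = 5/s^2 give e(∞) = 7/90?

250

G(s) has one factor of s in the denominator, so the system is type 1.
K_v = lim_{s→0} s·G(s) = K·3·18 / (14·15) = (9/35)·K.
e_ss = 5/K_v = 7/90 ⇒ K_v = 450/7 ⇒ K = (450/7)/(9/35) = 250.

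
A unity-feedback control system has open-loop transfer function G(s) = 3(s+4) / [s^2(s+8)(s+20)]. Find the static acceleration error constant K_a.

0.075

System type = 2 (two poles at s=0).
K_a = lim_{s→0} s^2·G(s) = 3·4 / (8·20) = 0.075.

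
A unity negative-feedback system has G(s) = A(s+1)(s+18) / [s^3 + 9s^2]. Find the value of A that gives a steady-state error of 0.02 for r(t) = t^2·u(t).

The denominator has no term below 9s^2 — 2 poles at s=0, type 2.
K_a = lim_{s→0} s^2·G(s) = A·1·18 / 9 = 2·A.
e_ss = 2/K_a = 0.02 ⇒ K_a = 100 ⇒ A = 100/2 = 50.

50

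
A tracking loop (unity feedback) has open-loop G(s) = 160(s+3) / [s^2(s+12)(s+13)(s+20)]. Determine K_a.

2/13

G(s) has two factors of s in the denominator, so the system is type 2.
K_a = lim_{s→0} s^2·G(s) = 160·3 / (12·13·20) = 2/13.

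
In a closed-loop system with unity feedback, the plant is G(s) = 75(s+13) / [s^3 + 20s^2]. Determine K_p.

K_p = lim_{s→0} G(s); with 2 poles at the origin the limit diverges, so K_p = ∞.

infinity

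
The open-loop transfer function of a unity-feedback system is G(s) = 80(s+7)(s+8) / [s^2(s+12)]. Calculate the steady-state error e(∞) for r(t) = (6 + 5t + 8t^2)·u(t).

3/70

G(s) has two factors of s in the denominator, so the system is type 2. By superposition:
  • 6: tracked with zero error.
  • 5t: tracked with zero error.
  • 8t^2: e_ss = 16/K_a with K_a=1120/3 → 3/70.
Total e_ss = 3/70.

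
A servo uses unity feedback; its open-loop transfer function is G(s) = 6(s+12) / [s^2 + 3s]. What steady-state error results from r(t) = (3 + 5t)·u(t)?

Lowest-order denominator term is 3s, so the open loop has 1 pole at the origin → type 1 system. Treating each term separately:
  • 3: tracked with zero error.
  • 5t: e_ss = 5/K_v with K_v=24 → 5/24.
Total e_ss = 5/24.

5/24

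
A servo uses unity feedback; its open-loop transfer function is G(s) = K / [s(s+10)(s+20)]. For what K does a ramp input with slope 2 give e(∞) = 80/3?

15

System type = 1 (one pole at s=0).
K_v = lim_{s→0} s·G(s) = K / (10·20) = 0.005·K.
e_ss = 2/K_v = 80/3 ⇒ K_v = 0.075 ⇒ K = 0.075/0.005 = 15.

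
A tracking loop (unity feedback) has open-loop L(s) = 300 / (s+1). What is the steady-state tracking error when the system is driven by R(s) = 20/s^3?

L(s) has no factors of s in the denominator, so the system is type 0.
For a type-0 system K_a = 0, so e_ss to a parabolic input is unbounded.

infinity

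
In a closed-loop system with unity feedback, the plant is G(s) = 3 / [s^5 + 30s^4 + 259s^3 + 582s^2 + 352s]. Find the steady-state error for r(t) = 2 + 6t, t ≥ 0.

704

Factoring s from the denominator leaves a polynomial with constant term 352, so the system is type 1. By superposition:
  • 2: tracked with zero error.
  • 6t: e_ss = 6/K_v with K_v=3/352 → 704.
Total e_ss = 704.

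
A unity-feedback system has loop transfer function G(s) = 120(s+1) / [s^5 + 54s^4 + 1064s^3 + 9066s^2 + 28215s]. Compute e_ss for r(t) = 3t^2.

infinity

Factoring s from the denominator leaves a polynomial with constant term 28215, so the system is type 1.
For a type-1 system K_a = 0, so e_ss to a parabolic input is unbounded.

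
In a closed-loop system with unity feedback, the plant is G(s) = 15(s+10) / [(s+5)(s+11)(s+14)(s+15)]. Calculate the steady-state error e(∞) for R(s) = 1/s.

No free integrators in G(s): this is a type 0 system.
K_p = lim_{s→0} G(s) = 15·10 / (5·11·14·15) = 1/77.
e_ss = 1/(1 + K_p) = 1/(78/77) = 77/78.

77/78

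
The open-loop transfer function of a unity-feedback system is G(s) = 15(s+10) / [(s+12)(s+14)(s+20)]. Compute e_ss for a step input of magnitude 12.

System type = 0 (no poles at s=0).
K_p = lim_{s→0} G(s) = 15·10 / (12·14·20) = 5/112.
e_ss = 12/(1 + K_p) = 12/(117/112) = 448/39.

448/39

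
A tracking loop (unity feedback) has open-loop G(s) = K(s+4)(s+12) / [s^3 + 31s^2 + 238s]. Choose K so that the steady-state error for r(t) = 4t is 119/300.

50

The denominator has no term below 238s — 1 pole at s=0, type 1.
K_v = lim_{s→0} s·G(s) = K·4·12 / 238 = (24/119)·K.
e_ss = 4/K_v = 119/300 ⇒ K_v = 1200/119 ⇒ K = (1200/119)/(24/119) = 50.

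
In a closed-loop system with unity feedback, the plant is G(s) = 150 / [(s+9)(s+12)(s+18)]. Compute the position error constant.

No free integrators in G(s): this is a type 0 system.
K_p = lim_{s→0} G(s) = 150 / (9·12·18) = 25/324.

25/324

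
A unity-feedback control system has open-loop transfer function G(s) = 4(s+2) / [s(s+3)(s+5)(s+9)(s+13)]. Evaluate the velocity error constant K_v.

One free integrator in G(s): this is a type 1 system.
K_v = lim_{s→0} s·G(s) = 4·2 / (3·5·9·13) = 8/1755.

8/1755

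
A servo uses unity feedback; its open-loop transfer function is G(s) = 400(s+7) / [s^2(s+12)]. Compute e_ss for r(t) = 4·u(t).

The open loop has two poles at the origin → type 2 system.
K_p = ∞ for a type-2 system; e_ss to a step is zero.

0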